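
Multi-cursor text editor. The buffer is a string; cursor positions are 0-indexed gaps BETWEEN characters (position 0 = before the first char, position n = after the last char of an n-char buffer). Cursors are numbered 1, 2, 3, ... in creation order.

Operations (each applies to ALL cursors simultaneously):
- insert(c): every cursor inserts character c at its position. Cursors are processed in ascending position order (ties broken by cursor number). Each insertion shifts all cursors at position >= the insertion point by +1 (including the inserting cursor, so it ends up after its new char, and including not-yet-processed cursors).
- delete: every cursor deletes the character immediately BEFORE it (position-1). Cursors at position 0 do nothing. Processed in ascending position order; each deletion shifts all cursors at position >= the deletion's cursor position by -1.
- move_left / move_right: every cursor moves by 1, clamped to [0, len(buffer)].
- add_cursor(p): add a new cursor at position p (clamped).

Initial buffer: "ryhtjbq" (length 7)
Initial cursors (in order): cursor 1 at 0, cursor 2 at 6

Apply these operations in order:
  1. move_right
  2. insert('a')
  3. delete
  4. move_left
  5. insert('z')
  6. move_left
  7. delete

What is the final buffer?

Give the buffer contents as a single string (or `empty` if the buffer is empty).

After op 1 (move_right): buffer="ryhtjbq" (len 7), cursors c1@1 c2@7, authorship .......
After op 2 (insert('a')): buffer="rayhtjbqa" (len 9), cursors c1@2 c2@9, authorship .1......2
After op 3 (delete): buffer="ryhtjbq" (len 7), cursors c1@1 c2@7, authorship .......
After op 4 (move_left): buffer="ryhtjbq" (len 7), cursors c1@0 c2@6, authorship .......
After op 5 (insert('z')): buffer="zryhtjbzq" (len 9), cursors c1@1 c2@8, authorship 1......2.
After op 6 (move_left): buffer="zryhtjbzq" (len 9), cursors c1@0 c2@7, authorship 1......2.
After op 7 (delete): buffer="zryhtjzq" (len 8), cursors c1@0 c2@6, authorship 1.....2.

Answer: zryhtjzq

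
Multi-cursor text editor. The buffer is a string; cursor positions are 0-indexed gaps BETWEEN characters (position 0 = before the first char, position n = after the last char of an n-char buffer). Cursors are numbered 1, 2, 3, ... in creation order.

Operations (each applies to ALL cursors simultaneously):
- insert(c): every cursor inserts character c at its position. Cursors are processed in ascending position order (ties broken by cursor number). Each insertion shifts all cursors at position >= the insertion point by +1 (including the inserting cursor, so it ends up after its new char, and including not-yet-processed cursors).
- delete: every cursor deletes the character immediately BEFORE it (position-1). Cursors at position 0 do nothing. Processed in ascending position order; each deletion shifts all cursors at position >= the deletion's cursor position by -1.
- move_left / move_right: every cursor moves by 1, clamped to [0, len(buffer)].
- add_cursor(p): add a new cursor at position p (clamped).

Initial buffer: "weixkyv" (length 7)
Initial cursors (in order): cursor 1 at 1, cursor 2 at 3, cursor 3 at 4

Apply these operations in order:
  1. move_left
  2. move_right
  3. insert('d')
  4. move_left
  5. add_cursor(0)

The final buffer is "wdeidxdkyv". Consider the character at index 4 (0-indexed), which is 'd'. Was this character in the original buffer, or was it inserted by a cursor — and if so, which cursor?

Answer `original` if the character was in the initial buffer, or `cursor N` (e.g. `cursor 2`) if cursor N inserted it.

After op 1 (move_left): buffer="weixkyv" (len 7), cursors c1@0 c2@2 c3@3, authorship .......
After op 2 (move_right): buffer="weixkyv" (len 7), cursors c1@1 c2@3 c3@4, authorship .......
After op 3 (insert('d')): buffer="wdeidxdkyv" (len 10), cursors c1@2 c2@5 c3@7, authorship .1..2.3...
After op 4 (move_left): buffer="wdeidxdkyv" (len 10), cursors c1@1 c2@4 c3@6, authorship .1..2.3...
After op 5 (add_cursor(0)): buffer="wdeidxdkyv" (len 10), cursors c4@0 c1@1 c2@4 c3@6, authorship .1..2.3...
Authorship (.=original, N=cursor N): . 1 . . 2 . 3 . . .
Index 4: author = 2

Answer: cursor 2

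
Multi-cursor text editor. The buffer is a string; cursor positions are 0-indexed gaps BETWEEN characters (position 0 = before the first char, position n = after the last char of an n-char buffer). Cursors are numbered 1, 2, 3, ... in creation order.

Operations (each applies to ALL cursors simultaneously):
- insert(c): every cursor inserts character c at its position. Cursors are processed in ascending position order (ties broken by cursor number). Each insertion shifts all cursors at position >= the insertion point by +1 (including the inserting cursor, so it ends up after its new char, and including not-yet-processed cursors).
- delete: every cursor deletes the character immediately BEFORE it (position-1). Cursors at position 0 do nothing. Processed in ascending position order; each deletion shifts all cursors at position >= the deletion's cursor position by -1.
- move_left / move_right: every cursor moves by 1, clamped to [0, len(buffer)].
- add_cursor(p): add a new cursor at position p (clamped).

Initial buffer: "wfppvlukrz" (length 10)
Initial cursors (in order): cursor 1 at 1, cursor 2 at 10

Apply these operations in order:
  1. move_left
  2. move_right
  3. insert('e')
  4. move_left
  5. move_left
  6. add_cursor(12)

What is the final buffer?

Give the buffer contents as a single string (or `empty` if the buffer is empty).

Answer: wefppvlukrze

Derivation:
After op 1 (move_left): buffer="wfppvlukrz" (len 10), cursors c1@0 c2@9, authorship ..........
After op 2 (move_right): buffer="wfppvlukrz" (len 10), cursors c1@1 c2@10, authorship ..........
After op 3 (insert('e')): buffer="wefppvlukrze" (len 12), cursors c1@2 c2@12, authorship .1.........2
After op 4 (move_left): buffer="wefppvlukrze" (len 12), cursors c1@1 c2@11, authorship .1.........2
After op 5 (move_left): buffer="wefppvlukrze" (len 12), cursors c1@0 c2@10, authorship .1.........2
After op 6 (add_cursor(12)): buffer="wefppvlukrze" (len 12), cursors c1@0 c2@10 c3@12, authorship .1.........2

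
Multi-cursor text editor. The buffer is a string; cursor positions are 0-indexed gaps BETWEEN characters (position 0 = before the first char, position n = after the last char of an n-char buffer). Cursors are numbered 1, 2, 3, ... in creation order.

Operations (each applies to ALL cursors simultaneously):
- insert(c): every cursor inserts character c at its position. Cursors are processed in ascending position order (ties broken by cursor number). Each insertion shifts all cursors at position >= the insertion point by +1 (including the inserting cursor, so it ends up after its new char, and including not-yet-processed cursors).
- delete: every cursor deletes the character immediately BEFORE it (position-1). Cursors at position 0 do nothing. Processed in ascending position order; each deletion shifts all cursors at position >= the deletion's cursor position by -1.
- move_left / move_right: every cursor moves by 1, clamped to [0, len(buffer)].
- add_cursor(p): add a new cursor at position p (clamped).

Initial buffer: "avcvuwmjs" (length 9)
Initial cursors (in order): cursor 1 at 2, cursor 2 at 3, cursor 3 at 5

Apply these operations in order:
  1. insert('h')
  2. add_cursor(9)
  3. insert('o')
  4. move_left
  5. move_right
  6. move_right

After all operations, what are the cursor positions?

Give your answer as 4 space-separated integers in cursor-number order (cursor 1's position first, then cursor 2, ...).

Answer: 5 8 12 14

Derivation:
After op 1 (insert('h')): buffer="avhchvuhwmjs" (len 12), cursors c1@3 c2@5 c3@8, authorship ..1.2..3....
After op 2 (add_cursor(9)): buffer="avhchvuhwmjs" (len 12), cursors c1@3 c2@5 c3@8 c4@9, authorship ..1.2..3....
After op 3 (insert('o')): buffer="avhochovuhowomjs" (len 16), cursors c1@4 c2@7 c3@11 c4@13, authorship ..11.22..33.4...
After op 4 (move_left): buffer="avhochovuhowomjs" (len 16), cursors c1@3 c2@6 c3@10 c4@12, authorship ..11.22..33.4...
After op 5 (move_right): buffer="avhochovuhowomjs" (len 16), cursors c1@4 c2@7 c3@11 c4@13, authorship ..11.22..33.4...
After op 6 (move_right): buffer="avhochovuhowomjs" (len 16), cursors c1@5 c2@8 c3@12 c4@14, authorship ..11.22..33.4...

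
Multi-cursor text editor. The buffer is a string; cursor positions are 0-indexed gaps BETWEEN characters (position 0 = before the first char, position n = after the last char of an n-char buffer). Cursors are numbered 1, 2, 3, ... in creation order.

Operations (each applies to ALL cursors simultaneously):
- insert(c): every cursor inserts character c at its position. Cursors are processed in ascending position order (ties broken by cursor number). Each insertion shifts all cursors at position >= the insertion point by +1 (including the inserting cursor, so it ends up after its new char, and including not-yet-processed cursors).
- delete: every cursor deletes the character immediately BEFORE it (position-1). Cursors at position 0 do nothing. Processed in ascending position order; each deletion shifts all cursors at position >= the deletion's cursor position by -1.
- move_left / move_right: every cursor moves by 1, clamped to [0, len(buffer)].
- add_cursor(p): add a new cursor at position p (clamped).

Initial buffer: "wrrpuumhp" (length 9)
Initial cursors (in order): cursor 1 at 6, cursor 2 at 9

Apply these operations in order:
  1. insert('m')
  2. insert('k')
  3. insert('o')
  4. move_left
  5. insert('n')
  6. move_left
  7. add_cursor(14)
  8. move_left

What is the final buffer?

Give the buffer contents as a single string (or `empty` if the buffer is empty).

Answer: wrrpuumknomhpmkno

Derivation:
After op 1 (insert('m')): buffer="wrrpuummhpm" (len 11), cursors c1@7 c2@11, authorship ......1...2
After op 2 (insert('k')): buffer="wrrpuumkmhpmk" (len 13), cursors c1@8 c2@13, authorship ......11...22
After op 3 (insert('o')): buffer="wrrpuumkomhpmko" (len 15), cursors c1@9 c2@15, authorship ......111...222
After op 4 (move_left): buffer="wrrpuumkomhpmko" (len 15), cursors c1@8 c2@14, authorship ......111...222
After op 5 (insert('n')): buffer="wrrpuumknomhpmkno" (len 17), cursors c1@9 c2@16, authorship ......1111...2222
After op 6 (move_left): buffer="wrrpuumknomhpmkno" (len 17), cursors c1@8 c2@15, authorship ......1111...2222
After op 7 (add_cursor(14)): buffer="wrrpuumknomhpmkno" (len 17), cursors c1@8 c3@14 c2@15, authorship ......1111...2222
After op 8 (move_left): buffer="wrrpuumknomhpmkno" (len 17), cursors c1@7 c3@13 c2@14, authorship ......1111...2222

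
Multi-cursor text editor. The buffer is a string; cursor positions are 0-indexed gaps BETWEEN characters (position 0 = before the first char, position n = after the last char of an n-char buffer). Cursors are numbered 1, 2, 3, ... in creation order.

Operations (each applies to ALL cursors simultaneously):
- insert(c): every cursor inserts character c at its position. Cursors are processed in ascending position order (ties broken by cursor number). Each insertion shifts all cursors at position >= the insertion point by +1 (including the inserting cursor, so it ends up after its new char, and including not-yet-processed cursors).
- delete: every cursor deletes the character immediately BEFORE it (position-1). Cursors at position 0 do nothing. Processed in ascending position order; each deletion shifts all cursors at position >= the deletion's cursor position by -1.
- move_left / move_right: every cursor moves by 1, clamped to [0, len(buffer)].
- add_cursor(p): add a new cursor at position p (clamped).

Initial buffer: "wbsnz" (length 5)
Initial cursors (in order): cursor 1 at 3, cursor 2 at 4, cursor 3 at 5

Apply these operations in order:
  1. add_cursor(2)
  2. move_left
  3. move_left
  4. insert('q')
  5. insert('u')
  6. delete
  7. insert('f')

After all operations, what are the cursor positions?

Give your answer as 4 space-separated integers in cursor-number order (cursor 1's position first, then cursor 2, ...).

After op 1 (add_cursor(2)): buffer="wbsnz" (len 5), cursors c4@2 c1@3 c2@4 c3@5, authorship .....
After op 2 (move_left): buffer="wbsnz" (len 5), cursors c4@1 c1@2 c2@3 c3@4, authorship .....
After op 3 (move_left): buffer="wbsnz" (len 5), cursors c4@0 c1@1 c2@2 c3@3, authorship .....
After op 4 (insert('q')): buffer="qwqbqsqnz" (len 9), cursors c4@1 c1@3 c2@5 c3@7, authorship 4.1.2.3..
After op 5 (insert('u')): buffer="quwqubqusqunz" (len 13), cursors c4@2 c1@5 c2@8 c3@11, authorship 44.11.22.33..
After op 6 (delete): buffer="qwqbqsqnz" (len 9), cursors c4@1 c1@3 c2@5 c3@7, authorship 4.1.2.3..
After op 7 (insert('f')): buffer="qfwqfbqfsqfnz" (len 13), cursors c4@2 c1@5 c2@8 c3@11, authorship 44.11.22.33..

Answer: 5 8 11 2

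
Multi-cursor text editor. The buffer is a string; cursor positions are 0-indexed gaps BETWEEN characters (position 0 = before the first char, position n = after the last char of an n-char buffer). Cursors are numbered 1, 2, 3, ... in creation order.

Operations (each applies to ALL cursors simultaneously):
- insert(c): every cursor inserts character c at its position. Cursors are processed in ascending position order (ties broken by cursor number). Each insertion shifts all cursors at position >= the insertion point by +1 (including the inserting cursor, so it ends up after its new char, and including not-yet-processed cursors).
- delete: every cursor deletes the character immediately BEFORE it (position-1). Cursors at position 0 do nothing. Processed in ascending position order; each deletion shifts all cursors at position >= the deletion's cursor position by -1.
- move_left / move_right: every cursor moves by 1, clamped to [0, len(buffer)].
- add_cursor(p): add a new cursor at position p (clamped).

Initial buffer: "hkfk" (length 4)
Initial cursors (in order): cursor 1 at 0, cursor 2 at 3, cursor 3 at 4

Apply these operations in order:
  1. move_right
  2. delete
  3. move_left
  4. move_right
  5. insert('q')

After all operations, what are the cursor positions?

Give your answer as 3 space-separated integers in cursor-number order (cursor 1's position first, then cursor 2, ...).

After op 1 (move_right): buffer="hkfk" (len 4), cursors c1@1 c2@4 c3@4, authorship ....
After op 2 (delete): buffer="k" (len 1), cursors c1@0 c2@1 c3@1, authorship .
After op 3 (move_left): buffer="k" (len 1), cursors c1@0 c2@0 c3@0, authorship .
After op 4 (move_right): buffer="k" (len 1), cursors c1@1 c2@1 c3@1, authorship .
After op 5 (insert('q')): buffer="kqqq" (len 4), cursors c1@4 c2@4 c3@4, authorship .123

Answer: 4 4 4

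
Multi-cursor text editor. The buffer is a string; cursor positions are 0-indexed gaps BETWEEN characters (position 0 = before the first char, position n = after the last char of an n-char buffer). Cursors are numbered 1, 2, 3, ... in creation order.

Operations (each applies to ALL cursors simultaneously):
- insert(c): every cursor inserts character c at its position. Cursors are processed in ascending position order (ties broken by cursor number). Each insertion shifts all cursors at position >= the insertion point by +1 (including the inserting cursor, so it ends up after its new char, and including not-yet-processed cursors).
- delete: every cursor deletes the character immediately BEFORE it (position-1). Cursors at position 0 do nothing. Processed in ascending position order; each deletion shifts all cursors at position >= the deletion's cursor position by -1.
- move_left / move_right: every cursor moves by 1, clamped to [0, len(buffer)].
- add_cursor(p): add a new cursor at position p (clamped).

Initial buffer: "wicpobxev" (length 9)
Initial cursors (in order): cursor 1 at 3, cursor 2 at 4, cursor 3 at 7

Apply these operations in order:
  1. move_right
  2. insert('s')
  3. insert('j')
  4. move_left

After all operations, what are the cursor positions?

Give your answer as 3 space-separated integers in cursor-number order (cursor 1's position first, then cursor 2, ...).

Answer: 5 8 13

Derivation:
After op 1 (move_right): buffer="wicpobxev" (len 9), cursors c1@4 c2@5 c3@8, authorship .........
After op 2 (insert('s')): buffer="wicpsosbxesv" (len 12), cursors c1@5 c2@7 c3@11, authorship ....1.2...3.
After op 3 (insert('j')): buffer="wicpsjosjbxesjv" (len 15), cursors c1@6 c2@9 c3@14, authorship ....11.22...33.
After op 4 (move_left): buffer="wicpsjosjbxesjv" (len 15), cursors c1@5 c2@8 c3@13, authorship ....11.22...33.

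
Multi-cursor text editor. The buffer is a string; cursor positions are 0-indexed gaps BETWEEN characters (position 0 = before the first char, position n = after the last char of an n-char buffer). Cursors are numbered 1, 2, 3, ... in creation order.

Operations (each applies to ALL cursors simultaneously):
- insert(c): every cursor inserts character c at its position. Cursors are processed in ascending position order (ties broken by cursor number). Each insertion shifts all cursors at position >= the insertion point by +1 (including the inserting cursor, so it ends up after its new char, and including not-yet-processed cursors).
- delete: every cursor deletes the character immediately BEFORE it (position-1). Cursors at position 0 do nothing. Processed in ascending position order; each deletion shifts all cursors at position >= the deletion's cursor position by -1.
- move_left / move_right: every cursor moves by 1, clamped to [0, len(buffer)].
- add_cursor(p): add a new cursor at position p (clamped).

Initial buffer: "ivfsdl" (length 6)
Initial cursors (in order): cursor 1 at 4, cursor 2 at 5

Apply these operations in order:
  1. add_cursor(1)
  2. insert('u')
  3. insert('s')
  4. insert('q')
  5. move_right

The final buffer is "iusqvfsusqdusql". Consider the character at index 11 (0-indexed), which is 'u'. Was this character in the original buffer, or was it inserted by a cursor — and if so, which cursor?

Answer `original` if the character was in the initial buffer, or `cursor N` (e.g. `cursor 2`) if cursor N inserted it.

After op 1 (add_cursor(1)): buffer="ivfsdl" (len 6), cursors c3@1 c1@4 c2@5, authorship ......
After op 2 (insert('u')): buffer="iuvfsudul" (len 9), cursors c3@2 c1@6 c2@8, authorship .3...1.2.
After op 3 (insert('s')): buffer="iusvfsusdusl" (len 12), cursors c3@3 c1@8 c2@11, authorship .33...11.22.
After op 4 (insert('q')): buffer="iusqvfsusqdusql" (len 15), cursors c3@4 c1@10 c2@14, authorship .333...111.222.
After op 5 (move_right): buffer="iusqvfsusqdusql" (len 15), cursors c3@5 c1@11 c2@15, authorship .333...111.222.
Authorship (.=original, N=cursor N): . 3 3 3 . . . 1 1 1 . 2 2 2 .
Index 11: author = 2

Answer: cursor 2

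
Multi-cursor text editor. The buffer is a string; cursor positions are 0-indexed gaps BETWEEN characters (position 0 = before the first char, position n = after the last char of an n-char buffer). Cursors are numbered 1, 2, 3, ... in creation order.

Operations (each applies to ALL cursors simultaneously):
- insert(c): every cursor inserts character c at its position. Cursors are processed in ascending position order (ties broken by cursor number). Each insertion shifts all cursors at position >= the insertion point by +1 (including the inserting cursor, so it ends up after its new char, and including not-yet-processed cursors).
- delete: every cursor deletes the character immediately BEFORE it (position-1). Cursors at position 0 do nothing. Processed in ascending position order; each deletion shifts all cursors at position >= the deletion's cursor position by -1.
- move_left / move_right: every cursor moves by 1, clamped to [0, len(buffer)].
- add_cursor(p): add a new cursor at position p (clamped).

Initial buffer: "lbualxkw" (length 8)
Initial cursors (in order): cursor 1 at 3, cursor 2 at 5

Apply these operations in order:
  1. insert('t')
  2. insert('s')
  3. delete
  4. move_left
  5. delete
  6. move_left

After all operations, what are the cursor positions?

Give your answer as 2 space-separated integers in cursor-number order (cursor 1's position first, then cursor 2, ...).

After op 1 (insert('t')): buffer="lbutaltxkw" (len 10), cursors c1@4 c2@7, authorship ...1..2...
After op 2 (insert('s')): buffer="lbutsaltsxkw" (len 12), cursors c1@5 c2@9, authorship ...11..22...
After op 3 (delete): buffer="lbutaltxkw" (len 10), cursors c1@4 c2@7, authorship ...1..2...
After op 4 (move_left): buffer="lbutaltxkw" (len 10), cursors c1@3 c2@6, authorship ...1..2...
After op 5 (delete): buffer="lbtatxkw" (len 8), cursors c1@2 c2@4, authorship ..1.2...
After op 6 (move_left): buffer="lbtatxkw" (len 8), cursors c1@1 c2@3, authorship ..1.2...

Answer: 1 3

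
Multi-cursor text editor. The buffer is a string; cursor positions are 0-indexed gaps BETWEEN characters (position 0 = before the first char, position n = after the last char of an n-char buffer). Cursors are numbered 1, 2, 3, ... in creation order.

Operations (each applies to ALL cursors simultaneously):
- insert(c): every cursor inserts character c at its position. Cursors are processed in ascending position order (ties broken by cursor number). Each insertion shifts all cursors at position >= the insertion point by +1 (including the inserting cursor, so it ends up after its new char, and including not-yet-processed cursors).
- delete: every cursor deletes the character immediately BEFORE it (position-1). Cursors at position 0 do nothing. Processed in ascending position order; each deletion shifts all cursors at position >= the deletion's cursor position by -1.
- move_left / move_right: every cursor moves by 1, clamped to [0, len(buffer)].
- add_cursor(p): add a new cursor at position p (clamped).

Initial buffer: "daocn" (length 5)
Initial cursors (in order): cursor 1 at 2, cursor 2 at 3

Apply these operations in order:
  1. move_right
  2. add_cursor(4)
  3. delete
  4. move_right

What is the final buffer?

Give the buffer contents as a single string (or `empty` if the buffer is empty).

After op 1 (move_right): buffer="daocn" (len 5), cursors c1@3 c2@4, authorship .....
After op 2 (add_cursor(4)): buffer="daocn" (len 5), cursors c1@3 c2@4 c3@4, authorship .....
After op 3 (delete): buffer="dn" (len 2), cursors c1@1 c2@1 c3@1, authorship ..
After op 4 (move_right): buffer="dn" (len 2), cursors c1@2 c2@2 c3@2, authorship ..

Answer: dn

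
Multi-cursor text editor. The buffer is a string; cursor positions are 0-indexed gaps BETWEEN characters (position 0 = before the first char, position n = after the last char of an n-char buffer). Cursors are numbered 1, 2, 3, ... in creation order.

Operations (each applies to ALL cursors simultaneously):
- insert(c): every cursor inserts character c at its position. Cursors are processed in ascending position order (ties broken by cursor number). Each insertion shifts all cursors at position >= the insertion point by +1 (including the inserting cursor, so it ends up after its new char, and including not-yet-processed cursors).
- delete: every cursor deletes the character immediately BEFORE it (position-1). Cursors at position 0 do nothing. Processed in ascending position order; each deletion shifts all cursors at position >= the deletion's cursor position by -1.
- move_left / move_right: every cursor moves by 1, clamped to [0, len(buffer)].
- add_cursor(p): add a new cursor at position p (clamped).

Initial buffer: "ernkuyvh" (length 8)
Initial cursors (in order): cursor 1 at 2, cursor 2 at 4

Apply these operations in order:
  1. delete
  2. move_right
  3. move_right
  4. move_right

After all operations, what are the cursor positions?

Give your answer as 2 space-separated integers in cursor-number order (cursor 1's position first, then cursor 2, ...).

After op 1 (delete): buffer="enuyvh" (len 6), cursors c1@1 c2@2, authorship ......
After op 2 (move_right): buffer="enuyvh" (len 6), cursors c1@2 c2@3, authorship ......
After op 3 (move_right): buffer="enuyvh" (len 6), cursors c1@3 c2@4, authorship ......
After op 4 (move_right): buffer="enuyvh" (len 6), cursors c1@4 c2@5, authorship ......

Answer: 4 5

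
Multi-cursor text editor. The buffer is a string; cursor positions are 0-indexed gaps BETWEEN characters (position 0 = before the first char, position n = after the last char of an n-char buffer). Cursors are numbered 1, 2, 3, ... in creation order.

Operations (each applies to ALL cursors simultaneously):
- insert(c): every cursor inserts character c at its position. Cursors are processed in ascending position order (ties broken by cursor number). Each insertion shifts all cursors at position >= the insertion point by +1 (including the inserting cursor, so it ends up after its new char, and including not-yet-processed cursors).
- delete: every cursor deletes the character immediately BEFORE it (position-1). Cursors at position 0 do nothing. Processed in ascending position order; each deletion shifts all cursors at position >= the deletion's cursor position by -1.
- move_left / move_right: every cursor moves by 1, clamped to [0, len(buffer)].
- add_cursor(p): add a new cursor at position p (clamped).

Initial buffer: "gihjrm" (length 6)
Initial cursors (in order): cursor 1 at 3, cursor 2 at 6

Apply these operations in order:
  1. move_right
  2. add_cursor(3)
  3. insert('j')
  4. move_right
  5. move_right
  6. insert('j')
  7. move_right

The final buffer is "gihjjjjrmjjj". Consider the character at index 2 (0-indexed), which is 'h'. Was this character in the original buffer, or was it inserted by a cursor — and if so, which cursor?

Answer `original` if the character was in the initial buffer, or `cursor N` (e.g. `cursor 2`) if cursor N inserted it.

After op 1 (move_right): buffer="gihjrm" (len 6), cursors c1@4 c2@6, authorship ......
After op 2 (add_cursor(3)): buffer="gihjrm" (len 6), cursors c3@3 c1@4 c2@6, authorship ......
After op 3 (insert('j')): buffer="gihjjjrmj" (len 9), cursors c3@4 c1@6 c2@9, authorship ...3.1..2
After op 4 (move_right): buffer="gihjjjrmj" (len 9), cursors c3@5 c1@7 c2@9, authorship ...3.1..2
After op 5 (move_right): buffer="gihjjjrmj" (len 9), cursors c3@6 c1@8 c2@9, authorship ...3.1..2
After op 6 (insert('j')): buffer="gihjjjjrmjjj" (len 12), cursors c3@7 c1@10 c2@12, authorship ...3.13..122
After op 7 (move_right): buffer="gihjjjjrmjjj" (len 12), cursors c3@8 c1@11 c2@12, authorship ...3.13..122
Authorship (.=original, N=cursor N): . . . 3 . 1 3 . . 1 2 2
Index 2: author = original

Answer: original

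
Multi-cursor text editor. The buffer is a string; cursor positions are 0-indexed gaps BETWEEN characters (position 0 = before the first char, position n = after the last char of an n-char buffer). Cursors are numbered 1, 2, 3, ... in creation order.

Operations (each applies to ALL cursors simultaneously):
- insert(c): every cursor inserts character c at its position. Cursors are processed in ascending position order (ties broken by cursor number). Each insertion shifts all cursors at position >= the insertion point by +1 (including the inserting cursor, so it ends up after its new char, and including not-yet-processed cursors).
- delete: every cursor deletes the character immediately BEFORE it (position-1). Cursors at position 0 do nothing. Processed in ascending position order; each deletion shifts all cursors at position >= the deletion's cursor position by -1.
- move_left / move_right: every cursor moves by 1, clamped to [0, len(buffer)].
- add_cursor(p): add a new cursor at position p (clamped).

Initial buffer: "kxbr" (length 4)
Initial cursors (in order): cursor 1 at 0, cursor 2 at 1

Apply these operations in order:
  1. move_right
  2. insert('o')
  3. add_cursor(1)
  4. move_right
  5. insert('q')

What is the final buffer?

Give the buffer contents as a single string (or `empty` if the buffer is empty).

After op 1 (move_right): buffer="kxbr" (len 4), cursors c1@1 c2@2, authorship ....
After op 2 (insert('o')): buffer="koxobr" (len 6), cursors c1@2 c2@4, authorship .1.2..
After op 3 (add_cursor(1)): buffer="koxobr" (len 6), cursors c3@1 c1@2 c2@4, authorship .1.2..
After op 4 (move_right): buffer="koxobr" (len 6), cursors c3@2 c1@3 c2@5, authorship .1.2..
After op 5 (insert('q')): buffer="koqxqobqr" (len 9), cursors c3@3 c1@5 c2@8, authorship .13.12.2.

Answer: koqxqobqr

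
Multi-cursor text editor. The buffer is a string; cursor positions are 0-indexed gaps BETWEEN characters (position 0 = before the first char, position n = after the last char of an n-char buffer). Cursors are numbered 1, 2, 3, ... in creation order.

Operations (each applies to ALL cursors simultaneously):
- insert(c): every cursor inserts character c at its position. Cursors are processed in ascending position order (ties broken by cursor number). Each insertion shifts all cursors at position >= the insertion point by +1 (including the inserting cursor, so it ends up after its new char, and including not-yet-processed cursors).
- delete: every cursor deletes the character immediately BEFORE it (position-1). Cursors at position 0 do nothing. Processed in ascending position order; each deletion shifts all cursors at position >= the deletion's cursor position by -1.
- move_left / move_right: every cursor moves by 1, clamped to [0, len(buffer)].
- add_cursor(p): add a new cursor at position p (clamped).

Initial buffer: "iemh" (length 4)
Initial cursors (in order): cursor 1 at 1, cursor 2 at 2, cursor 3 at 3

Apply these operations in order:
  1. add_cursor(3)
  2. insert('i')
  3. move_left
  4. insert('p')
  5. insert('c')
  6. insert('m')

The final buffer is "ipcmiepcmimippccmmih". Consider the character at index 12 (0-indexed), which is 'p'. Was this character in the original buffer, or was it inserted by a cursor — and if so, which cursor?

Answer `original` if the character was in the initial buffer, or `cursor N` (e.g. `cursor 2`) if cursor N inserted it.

Answer: cursor 3

Derivation:
After op 1 (add_cursor(3)): buffer="iemh" (len 4), cursors c1@1 c2@2 c3@3 c4@3, authorship ....
After op 2 (insert('i')): buffer="iieimiih" (len 8), cursors c1@2 c2@4 c3@7 c4@7, authorship .1.2.34.
After op 3 (move_left): buffer="iieimiih" (len 8), cursors c1@1 c2@3 c3@6 c4@6, authorship .1.2.34.
After op 4 (insert('p')): buffer="ipiepimippih" (len 12), cursors c1@2 c2@5 c3@10 c4@10, authorship .11.22.3344.
After op 5 (insert('c')): buffer="ipciepcimippccih" (len 16), cursors c1@3 c2@7 c3@14 c4@14, authorship .111.222.334344.
After op 6 (insert('m')): buffer="ipcmiepcmimippccmmih" (len 20), cursors c1@4 c2@9 c3@18 c4@18, authorship .1111.2222.33434344.
Authorship (.=original, N=cursor N): . 1 1 1 1 . 2 2 2 2 . 3 3 4 3 4 3 4 4 .
Index 12: author = 3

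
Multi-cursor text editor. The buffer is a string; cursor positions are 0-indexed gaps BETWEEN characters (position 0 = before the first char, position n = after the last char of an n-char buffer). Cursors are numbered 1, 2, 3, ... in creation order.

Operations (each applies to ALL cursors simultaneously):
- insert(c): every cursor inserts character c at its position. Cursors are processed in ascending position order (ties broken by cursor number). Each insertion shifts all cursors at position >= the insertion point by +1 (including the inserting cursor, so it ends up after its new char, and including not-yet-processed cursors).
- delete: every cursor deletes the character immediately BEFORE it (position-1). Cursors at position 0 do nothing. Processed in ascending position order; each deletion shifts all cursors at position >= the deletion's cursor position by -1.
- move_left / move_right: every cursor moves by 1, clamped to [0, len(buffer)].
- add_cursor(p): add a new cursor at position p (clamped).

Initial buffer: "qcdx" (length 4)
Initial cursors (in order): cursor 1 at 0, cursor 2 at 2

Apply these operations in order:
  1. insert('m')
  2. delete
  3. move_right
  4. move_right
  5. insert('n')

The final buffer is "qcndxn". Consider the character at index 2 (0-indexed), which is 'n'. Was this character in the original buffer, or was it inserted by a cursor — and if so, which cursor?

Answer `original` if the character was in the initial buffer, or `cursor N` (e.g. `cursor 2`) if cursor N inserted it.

Answer: cursor 1

Derivation:
After op 1 (insert('m')): buffer="mqcmdx" (len 6), cursors c1@1 c2@4, authorship 1..2..
After op 2 (delete): buffer="qcdx" (len 4), cursors c1@0 c2@2, authorship ....
After op 3 (move_right): buffer="qcdx" (len 4), cursors c1@1 c2@3, authorship ....
After op 4 (move_right): buffer="qcdx" (len 4), cursors c1@2 c2@4, authorship ....
After op 5 (insert('n')): buffer="qcndxn" (len 6), cursors c1@3 c2@6, authorship ..1..2
Authorship (.=original, N=cursor N): . . 1 . . 2
Index 2: author = 1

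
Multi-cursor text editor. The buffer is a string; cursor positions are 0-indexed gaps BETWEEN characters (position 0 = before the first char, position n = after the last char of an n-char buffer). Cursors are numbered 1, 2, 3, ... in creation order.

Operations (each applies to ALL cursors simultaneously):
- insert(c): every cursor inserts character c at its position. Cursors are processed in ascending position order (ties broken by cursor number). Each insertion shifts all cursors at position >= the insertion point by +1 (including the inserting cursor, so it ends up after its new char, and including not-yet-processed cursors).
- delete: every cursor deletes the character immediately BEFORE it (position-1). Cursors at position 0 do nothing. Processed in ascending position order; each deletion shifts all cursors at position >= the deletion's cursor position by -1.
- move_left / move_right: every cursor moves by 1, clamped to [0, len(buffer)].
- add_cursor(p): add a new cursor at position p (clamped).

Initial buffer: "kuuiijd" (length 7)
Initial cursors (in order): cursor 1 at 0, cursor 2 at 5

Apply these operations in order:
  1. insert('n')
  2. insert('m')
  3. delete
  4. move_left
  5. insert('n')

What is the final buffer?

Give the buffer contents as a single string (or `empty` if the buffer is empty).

After op 1 (insert('n')): buffer="nkuuiinjd" (len 9), cursors c1@1 c2@7, authorship 1.....2..
After op 2 (insert('m')): buffer="nmkuuiinmjd" (len 11), cursors c1@2 c2@9, authorship 11.....22..
After op 3 (delete): buffer="nkuuiinjd" (len 9), cursors c1@1 c2@7, authorship 1.....2..
After op 4 (move_left): buffer="nkuuiinjd" (len 9), cursors c1@0 c2@6, authorship 1.....2..
After op 5 (insert('n')): buffer="nnkuuiinnjd" (len 11), cursors c1@1 c2@8, authorship 11.....22..

Answer: nnkuuiinnjd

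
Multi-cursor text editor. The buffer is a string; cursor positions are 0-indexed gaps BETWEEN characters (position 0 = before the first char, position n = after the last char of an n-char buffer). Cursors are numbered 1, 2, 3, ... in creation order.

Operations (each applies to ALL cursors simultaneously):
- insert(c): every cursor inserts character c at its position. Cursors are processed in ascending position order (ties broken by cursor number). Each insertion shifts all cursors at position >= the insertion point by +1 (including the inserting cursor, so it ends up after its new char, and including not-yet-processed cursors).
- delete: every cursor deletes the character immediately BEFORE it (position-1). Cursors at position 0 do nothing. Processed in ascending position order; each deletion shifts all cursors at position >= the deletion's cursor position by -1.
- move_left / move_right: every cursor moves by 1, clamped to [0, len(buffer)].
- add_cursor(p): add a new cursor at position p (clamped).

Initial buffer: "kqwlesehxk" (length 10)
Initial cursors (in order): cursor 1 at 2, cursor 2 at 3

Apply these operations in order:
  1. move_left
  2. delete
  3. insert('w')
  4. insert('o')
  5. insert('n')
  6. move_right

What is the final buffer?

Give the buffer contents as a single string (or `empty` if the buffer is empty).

After op 1 (move_left): buffer="kqwlesehxk" (len 10), cursors c1@1 c2@2, authorship ..........
After op 2 (delete): buffer="wlesehxk" (len 8), cursors c1@0 c2@0, authorship ........
After op 3 (insert('w')): buffer="wwwlesehxk" (len 10), cursors c1@2 c2@2, authorship 12........
After op 4 (insert('o')): buffer="wwoowlesehxk" (len 12), cursors c1@4 c2@4, authorship 1212........
After op 5 (insert('n')): buffer="wwoonnwlesehxk" (len 14), cursors c1@6 c2@6, authorship 121212........
After op 6 (move_right): buffer="wwoonnwlesehxk" (len 14), cursors c1@7 c2@7, authorship 121212........

Answer: wwoonnwlesehxk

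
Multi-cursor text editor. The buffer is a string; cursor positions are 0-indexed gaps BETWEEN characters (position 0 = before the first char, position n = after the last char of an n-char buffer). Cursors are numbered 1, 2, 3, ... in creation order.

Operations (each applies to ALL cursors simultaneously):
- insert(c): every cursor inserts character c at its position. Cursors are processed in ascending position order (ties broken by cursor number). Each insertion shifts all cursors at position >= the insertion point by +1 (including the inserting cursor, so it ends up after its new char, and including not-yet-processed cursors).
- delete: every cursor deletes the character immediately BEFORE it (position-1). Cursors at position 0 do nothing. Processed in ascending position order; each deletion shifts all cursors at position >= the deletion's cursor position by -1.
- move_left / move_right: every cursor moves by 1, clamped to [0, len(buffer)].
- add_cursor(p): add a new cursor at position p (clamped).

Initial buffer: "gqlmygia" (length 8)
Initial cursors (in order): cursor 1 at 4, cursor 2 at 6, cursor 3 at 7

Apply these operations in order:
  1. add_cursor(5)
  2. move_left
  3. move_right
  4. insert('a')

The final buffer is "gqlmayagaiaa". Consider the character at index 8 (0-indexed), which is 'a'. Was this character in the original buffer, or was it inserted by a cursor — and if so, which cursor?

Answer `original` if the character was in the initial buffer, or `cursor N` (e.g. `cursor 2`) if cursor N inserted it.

Answer: cursor 2

Derivation:
After op 1 (add_cursor(5)): buffer="gqlmygia" (len 8), cursors c1@4 c4@5 c2@6 c3@7, authorship ........
After op 2 (move_left): buffer="gqlmygia" (len 8), cursors c1@3 c4@4 c2@5 c3@6, authorship ........
After op 3 (move_right): buffer="gqlmygia" (len 8), cursors c1@4 c4@5 c2@6 c3@7, authorship ........
After op 4 (insert('a')): buffer="gqlmayagaiaa" (len 12), cursors c1@5 c4@7 c2@9 c3@11, authorship ....1.4.2.3.
Authorship (.=original, N=cursor N): . . . . 1 . 4 . 2 . 3 .
Index 8: author = 2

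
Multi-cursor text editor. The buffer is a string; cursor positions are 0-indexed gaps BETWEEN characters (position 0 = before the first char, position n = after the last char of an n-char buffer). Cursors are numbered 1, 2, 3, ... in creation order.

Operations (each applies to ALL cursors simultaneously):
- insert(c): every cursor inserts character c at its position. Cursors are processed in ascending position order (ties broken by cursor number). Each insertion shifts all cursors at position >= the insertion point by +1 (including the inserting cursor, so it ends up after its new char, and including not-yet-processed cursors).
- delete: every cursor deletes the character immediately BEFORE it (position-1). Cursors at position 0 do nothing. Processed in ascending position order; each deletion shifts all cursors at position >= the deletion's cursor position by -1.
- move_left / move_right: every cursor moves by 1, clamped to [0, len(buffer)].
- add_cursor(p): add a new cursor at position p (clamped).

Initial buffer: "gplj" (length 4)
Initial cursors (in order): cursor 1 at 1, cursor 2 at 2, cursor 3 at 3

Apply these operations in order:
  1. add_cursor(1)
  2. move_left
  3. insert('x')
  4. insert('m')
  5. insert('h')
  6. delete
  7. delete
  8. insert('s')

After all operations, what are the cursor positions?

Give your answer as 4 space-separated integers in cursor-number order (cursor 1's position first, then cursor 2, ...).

After op 1 (add_cursor(1)): buffer="gplj" (len 4), cursors c1@1 c4@1 c2@2 c3@3, authorship ....
After op 2 (move_left): buffer="gplj" (len 4), cursors c1@0 c4@0 c2@1 c3@2, authorship ....
After op 3 (insert('x')): buffer="xxgxpxlj" (len 8), cursors c1@2 c4@2 c2@4 c3@6, authorship 14.2.3..
After op 4 (insert('m')): buffer="xxmmgxmpxmlj" (len 12), cursors c1@4 c4@4 c2@7 c3@10, authorship 1414.22.33..
After op 5 (insert('h')): buffer="xxmmhhgxmhpxmhlj" (len 16), cursors c1@6 c4@6 c2@10 c3@14, authorship 141414.222.333..
After op 6 (delete): buffer="xxmmgxmpxmlj" (len 12), cursors c1@4 c4@4 c2@7 c3@10, authorship 1414.22.33..
After op 7 (delete): buffer="xxgxpxlj" (len 8), cursors c1@2 c4@2 c2@4 c3@6, authorship 14.2.3..
After op 8 (insert('s')): buffer="xxssgxspxslj" (len 12), cursors c1@4 c4@4 c2@7 c3@10, authorship 1414.22.33..

Answer: 4 7 10 4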